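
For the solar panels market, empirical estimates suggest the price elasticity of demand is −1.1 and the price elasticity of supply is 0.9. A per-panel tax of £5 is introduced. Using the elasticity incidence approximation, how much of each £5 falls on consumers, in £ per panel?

Incidence ratio: consumers' share ≈ εs / (εs + |εd|) = 0.9 / (0.9 + 1.1) = 0.45.
So consumers bear ≈ 0.45 × £5 = £2.25; producers bear £2.75.

Consumers bear ≈ £2.25 per panel.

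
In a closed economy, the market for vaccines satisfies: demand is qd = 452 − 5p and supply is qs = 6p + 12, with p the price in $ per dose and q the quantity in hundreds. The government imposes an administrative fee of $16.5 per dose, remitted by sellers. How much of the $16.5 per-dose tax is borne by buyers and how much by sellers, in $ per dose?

Without the tax, 452 − 5p = 6p + 12 gives 11p = 440, so p* = $40 and q* = 252.
With the tax collected from sellers, supply shifts: qs = 6(p − 16.5) + 12.
New equilibrium: buyers pay $49, sellers receive $32.5, q = 207. (Wedge: pb − ps = 16.5.)
Burden on buyers: $9; on sellers: $7.5. (They sum to $16.5.)
The less price-elastic side of the market bears the larger share of a per-unit tax.

Buyers bear $9 per dose; sellers bear $7.5 per dose.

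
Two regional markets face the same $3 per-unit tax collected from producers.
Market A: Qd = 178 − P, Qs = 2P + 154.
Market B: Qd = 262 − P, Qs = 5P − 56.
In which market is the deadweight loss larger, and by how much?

Market B, by $0.75.

Market A: pre-tax P* = $8, Q* = 170; post-tax Q = 168; deadweight loss = $3.
Market B: pre-tax P* = $53, Q* = 209; post-tax Q = 206.5; deadweight loss = $3.75.
Difference: $3 vs $3.75 → market B is larger by $0.75.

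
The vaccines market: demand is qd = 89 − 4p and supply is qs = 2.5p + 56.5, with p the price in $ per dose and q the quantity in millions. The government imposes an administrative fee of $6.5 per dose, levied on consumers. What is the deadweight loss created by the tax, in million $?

Without the tax, 89 − 4p = 2.5p + 56.5 gives 6.5p = 32.5, so p* = $5 and q* = 69.
With the tax collected from consumers, demand (in seller-price terms) shifts: qd = 89 − 4(p + 6.5).
New equilibrium: consumers pay $7.5, sellers receive $1, q = 59. (Wedge: pb − ps = 6.5.)
Quantity falls by |ΔQ| = |69 − 59| = 10.
DWL = ½ · t · |ΔQ| = ½ · 6.5 · 10 = $32.5.

Deadweight loss = $32.5 million.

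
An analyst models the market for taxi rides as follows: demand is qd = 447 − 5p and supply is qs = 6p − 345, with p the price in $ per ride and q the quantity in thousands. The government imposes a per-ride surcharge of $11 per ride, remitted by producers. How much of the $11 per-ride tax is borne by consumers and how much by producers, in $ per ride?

Before the tax: set 447 − 5p = 6p − 345 → p* = $72, q* = 87.
With the tax collected from producers, supply shifts: qs = 6(p − 11) − 345.
Solving gives q = 57 with consumers paying $78 and producers receiving $67 (the $11 wedge).
Burden on consumers: $6; on producers: $5. (They sum to $11.)
The less price-elastic side of the market bears the larger share of a per-unit tax.

Consumers bear $6 per ride; producers bear $5 per ride.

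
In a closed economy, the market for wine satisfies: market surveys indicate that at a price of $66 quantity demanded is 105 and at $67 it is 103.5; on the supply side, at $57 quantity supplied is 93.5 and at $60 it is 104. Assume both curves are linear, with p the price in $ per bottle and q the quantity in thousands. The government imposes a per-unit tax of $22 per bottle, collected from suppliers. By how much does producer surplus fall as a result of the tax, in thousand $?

Producer surplus falls by $656.37 thousand.

Demand slope: (103.5 − 105)/(67 − 66) = -1.5, so qd = 204 − 1.5p.
Supply slope: (104 − 93.5)/(60 − 57) = 3.5, so qs = 3.5p − 106.
Without the tax, 204 − 1.5p = 3.5p − 106 gives 5p = 310, so p* = $62 and q* = 111.
With the tax collected from suppliers, supply shifts: qs = 3.5(p − 22) − 106.
Solving gives q = 87.9 with consumers paying $77.4 and suppliers receiving $55.4 (the $22 wedge).
ΔPS is the trapezoid between Q = 87.9 and Q = 111 of height $6.6: ½ · (111 + 87.9) · 6.6 = $656.37.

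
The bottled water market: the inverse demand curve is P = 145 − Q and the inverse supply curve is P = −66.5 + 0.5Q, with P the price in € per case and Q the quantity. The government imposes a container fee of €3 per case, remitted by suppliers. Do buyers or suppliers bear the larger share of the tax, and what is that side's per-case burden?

Inverting to Q(P) form: Qd = 145 − P; Qs = 2P + 133.
Without the tax, 145 − P = 2P + 133 gives 3P = 12, so P* = €4 and Q* = 141.
With the tax collected from suppliers, supply shifts: Qs = 2(P − 3) + 133.
Solving gives Q = 139 with buyers paying €6 and suppliers receiving €3 (the €3 wedge).
Per-case burden: buyers €2, suppliers €1.
Buyers take the larger share because demand is less price-elastic here (demand slope 1 vs supply slope 2).
The less price-elastic side of the market bears the larger share of a per-unit tax.

Buyers bear the larger share: €2 per case.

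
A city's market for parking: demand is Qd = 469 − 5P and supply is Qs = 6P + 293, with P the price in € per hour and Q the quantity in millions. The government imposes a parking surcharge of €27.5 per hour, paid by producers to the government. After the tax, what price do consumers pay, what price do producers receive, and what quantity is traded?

Consumers pay €31; producers receive €3.5; quantity = 314.

Before the tax: set 469 − 5P = 6P + 293 → P* = €16, Q* = 389.
With the tax collected from producers, supply shifts: Qs = 6(P − 27.5) + 293.
Solving gives Q = 314 with consumers paying €31 and producers receiving €3.5 (the €27.5 wedge).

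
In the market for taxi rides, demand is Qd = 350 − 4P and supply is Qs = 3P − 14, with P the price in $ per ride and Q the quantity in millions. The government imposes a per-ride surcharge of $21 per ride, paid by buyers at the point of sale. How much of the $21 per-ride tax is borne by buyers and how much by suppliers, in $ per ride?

Buyers bear $9 per ride; suppliers bear $12 per ride.

Before the tax: set 350 − 4P = 3P − 14 → P* = $52, Q* = 142.
With the tax collected from buyers, demand (in seller-price terms) shifts: Qd = 350 − 4(P + 21).
New equilibrium: buyers pay $61, suppliers receive $40, Q = 106. (Wedge: Pb − Ps = 21.)
Burden on buyers: $9; on suppliers: $12. (They sum to $21.)
The less price-elastic side of the market bears the larger share of a per-unit tax.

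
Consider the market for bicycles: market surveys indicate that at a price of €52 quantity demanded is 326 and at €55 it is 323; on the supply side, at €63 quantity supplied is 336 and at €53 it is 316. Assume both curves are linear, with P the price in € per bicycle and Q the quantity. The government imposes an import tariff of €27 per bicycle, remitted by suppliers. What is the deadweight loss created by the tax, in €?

Deadweight loss = €243.

Demand slope: (323 − 326)/(55 − 52) = -1, so Qd = 378 − P.
Supply slope: (316 − 336)/(53 − 63) = 2, so Qs = 2P + 210.
Without the tax, 378 − P = 2P + 210 gives 3P = 168, so P* = €56 and Q* = 322.
With the tax collected from suppliers, supply shifts: Qs = 2(P − 27) + 210.
Solving gives Q = 304 with buyers paying €74 and suppliers receiving €47 (the €27 wedge).
Quantity falls by |ΔQ| = |322 − 304| = 18.
DWL = ½ · t · |ΔQ| = ½ · 27 · 18 = €243.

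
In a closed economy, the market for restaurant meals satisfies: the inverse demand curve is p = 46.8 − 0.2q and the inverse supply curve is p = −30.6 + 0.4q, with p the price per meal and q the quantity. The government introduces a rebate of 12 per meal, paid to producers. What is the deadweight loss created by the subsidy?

Deadweight loss = 120.

Rewrite in direct form: qd = 234 − 5p and qs = 2.5p + 76.5.
Without the subsidy, 234 − 5p = 2.5p + 76.5 gives 7.5p = 157.5, so p* = 21 and q* = 129.
With a per-unit subsidy paid to producers, each receives p + 12 per unit sold, so supply becomes qs = 2.5(p + 12) + 76.5.
Solving gives q = 149 with consumers paying 17 and producers receiving 29 (the 12 wedge).
Quantity rises by |ΔQ| = |129 − 149| = 20.
DWL = ½ · t · |ΔQ| = ½ · 12 · 20 = 120.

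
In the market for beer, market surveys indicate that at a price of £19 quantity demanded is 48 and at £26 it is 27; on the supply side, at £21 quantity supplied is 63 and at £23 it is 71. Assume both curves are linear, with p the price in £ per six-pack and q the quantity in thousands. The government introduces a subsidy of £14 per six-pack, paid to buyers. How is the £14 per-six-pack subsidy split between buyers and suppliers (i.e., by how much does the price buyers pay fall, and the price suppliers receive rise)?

Buyers gain £8 per six-pack; suppliers gain £6 per six-pack.

Demand slope: (27 − 48)/(26 − 19) = -3, so qd = 105 − 3p.
Supply slope: (71 − 63)/(23 − 21) = 4, so qs = 4p − 21.
Without the subsidy, 105 − 3p = 4p − 21 gives 7p = 126, so p* = £18 and q* = 51.
With a per-unit subsidy paid to buyers, each effectively pays p − 14, so demand becomes qd = 105 − 3(p − 14).
New equilibrium: buyers pay £10, suppliers receive £24, q = 75. (Wedge: pb − ps = −14.)
Gain to buyers: £8; to suppliers: £6. (They sum to £14.)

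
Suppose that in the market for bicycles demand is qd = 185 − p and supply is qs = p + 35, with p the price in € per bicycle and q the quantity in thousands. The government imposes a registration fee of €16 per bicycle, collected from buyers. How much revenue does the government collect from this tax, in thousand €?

Tax revenue = €1632 thousand.

Before the tax: set 185 − p = p + 35 → p* = €75, q* = 110.
With the tax collected from buyers, demand (in seller-price terms) shifts: qd = 185 − (p + 16).
New equilibrium: buyers pay €83, sellers receive €67, q = 102. (Wedge: pb − ps = 16.)
Revenue = t · Q = 16 · 102 = €1632.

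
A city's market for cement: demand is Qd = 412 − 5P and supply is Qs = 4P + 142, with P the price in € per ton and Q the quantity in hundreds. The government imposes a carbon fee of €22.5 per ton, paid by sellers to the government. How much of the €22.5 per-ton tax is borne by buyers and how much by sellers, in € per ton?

Buyers bear €10 per ton; sellers bear €12.5 per ton.

Before the tax: set 412 − 5P = 4P + 142 → P* = €30, Q* = 262.
With the tax collected from sellers, supply shifts: Qs = 4(P − 22.5) + 142.
Solving gives Q = 212 with buyers paying €40 and sellers receiving €17.5 (the €22.5 wedge).
Burden on buyers: €10; on sellers: €12.5. (They sum to €22.5.)
The less price-elastic side of the market bears the larger share of a per-unit tax.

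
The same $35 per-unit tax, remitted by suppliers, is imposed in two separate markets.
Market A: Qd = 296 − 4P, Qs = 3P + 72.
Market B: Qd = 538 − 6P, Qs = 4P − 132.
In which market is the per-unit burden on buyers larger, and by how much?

Market A, by $1.

Market A: pre-tax P* = $32, Q* = 168; post-tax Q = 108; per-unit burden on buyers = $15.
Market B: pre-tax P* = $67, Q* = 136; post-tax Q = 52; per-unit burden on buyers = $14.
Difference: $15 vs $14 → market A is larger by $1.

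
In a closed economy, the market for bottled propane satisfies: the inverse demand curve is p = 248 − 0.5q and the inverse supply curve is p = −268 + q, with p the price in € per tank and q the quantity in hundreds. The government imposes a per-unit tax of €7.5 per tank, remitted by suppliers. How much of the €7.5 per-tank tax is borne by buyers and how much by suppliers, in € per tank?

Buyers bear €2.5 per tank; suppliers bear €5 per tank.

Rewrite in direct form: qd = 496 − 2p and qs = p + 268.
Without the tax, 496 − 2p = p + 268 gives 3p = 228, so p* = €76 and q* = 344.
With the tax collected from suppliers, supply shifts: qs = (p − 7.5) + 268.
Solving gives q = 339 with buyers paying €78.5 and suppliers receiving €71 (the €7.5 wedge).
Burden on buyers: €2.5; on suppliers: €5. (They sum to €7.5.)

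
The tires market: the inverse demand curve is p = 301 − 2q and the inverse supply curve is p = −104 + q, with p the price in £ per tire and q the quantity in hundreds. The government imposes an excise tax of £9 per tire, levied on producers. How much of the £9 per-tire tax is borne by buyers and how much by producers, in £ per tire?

Buyers bear £6 per tire; producers bear £3 per tire.

Rewrite in direct form: qd = 150.5 − 0.5p and qs = p + 104.
Without the tax, 150.5 − 0.5p = p + 104 gives 1.5p = 46.5, so p* = £31 and q* = 135.
With the tax collected from producers, supply shifts: qs = (p − 9) + 104.
Solving gives q = 132 with buyers paying £37 and producers receiving £28 (the £9 wedge).
Burden on buyers: £6; on producers: £3. (They sum to £9.)
The less price-elastic side of the market bears the larger share of a per-unit tax.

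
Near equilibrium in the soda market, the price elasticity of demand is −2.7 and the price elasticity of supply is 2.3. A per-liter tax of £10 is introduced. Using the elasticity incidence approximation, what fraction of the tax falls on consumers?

Incidence ratio: consumers' share ≈ εs / (εs + |εd|) = 2.3 / (2.3 + 2.7) = 0.46.
Supply is the less elastic side, so consumers bear the smaller share.

Consumers' share ≈ 0.46.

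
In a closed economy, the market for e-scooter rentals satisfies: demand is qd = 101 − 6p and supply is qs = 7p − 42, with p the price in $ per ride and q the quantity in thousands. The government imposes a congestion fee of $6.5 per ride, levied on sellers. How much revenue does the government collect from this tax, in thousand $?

Before the tax: set 101 − 6p = 7p − 42 → p* = $11, q* = 35.
With the tax collected from sellers, supply shifts: qs = 7(p − 6.5) − 42.
New equilibrium: buyers pay $14.5, sellers receive $8, q = 14. (Wedge: pb − ps = 6.5.)
Revenue = t · Q = 6.5 · 14 = $91.

Tax revenue = $91 thousand.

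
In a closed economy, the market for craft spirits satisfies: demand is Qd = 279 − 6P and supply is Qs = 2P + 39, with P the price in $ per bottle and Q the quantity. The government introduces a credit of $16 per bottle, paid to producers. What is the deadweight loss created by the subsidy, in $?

Deadweight loss = $192.

Before the subsidy: set 279 − 6P = 2P + 39 → P* = $30, Q* = 99.
With a per-unit subsidy paid to producers, each receives P + 16 per unit sold, so supply becomes Qs = 2(P + 16) + 39.
New equilibrium: consumers pay $26, producers receive $42, Q = 123. (Wedge: Pb − Ps = −16.)
Quantity rises by |ΔQ| = |99 − 123| = 24.
DWL = ½ · t · |ΔQ| = ½ · 16 · 24 = $192.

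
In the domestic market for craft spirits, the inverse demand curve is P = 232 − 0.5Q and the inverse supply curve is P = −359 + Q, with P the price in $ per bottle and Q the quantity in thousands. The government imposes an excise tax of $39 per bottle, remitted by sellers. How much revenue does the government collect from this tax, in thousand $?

Tax revenue = $14352 thousand.

Inverting to Q(P) form: Qd = 464 − 2P; Qs = P + 359.
Before the tax: set 464 − 2P = P + 359 → P* = $35, Q* = 394.
With the tax collected from sellers, supply shifts: Qs = (P − 39) + 359.
Solving gives Q = 368 with buyers paying $48 and sellers receiving $9 (the $39 wedge).
Revenue = t · Q = 39 · 368 = $14352.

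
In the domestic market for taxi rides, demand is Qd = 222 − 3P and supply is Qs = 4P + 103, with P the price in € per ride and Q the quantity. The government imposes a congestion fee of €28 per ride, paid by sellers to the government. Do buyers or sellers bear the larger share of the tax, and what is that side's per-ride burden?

Buyers bear the larger share: €16 per ride.

Without the tax, 222 − 3P = 4P + 103 gives 7P = 119, so P* = €17 and Q* = 171.
With the tax collected from sellers, supply shifts: Qs = 4(P − 28) + 103.
Solving gives Q = 123 with buyers paying €33 and sellers receiving €5 (the €28 wedge).
Per-ride burden: buyers €16, sellers €12.
Buyers take the larger share because demand is less price-elastic here (demand slope 3 vs supply slope 4).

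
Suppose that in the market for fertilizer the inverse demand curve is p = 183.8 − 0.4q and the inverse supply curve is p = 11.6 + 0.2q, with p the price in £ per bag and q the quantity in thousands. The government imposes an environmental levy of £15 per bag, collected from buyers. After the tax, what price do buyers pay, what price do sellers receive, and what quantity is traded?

Rewrite in direct form: qd = 459.5 − 2.5p and qs = 5p − 58.
Without the tax, 459.5 − 2.5p = 5p − 58 gives 7.5p = 517.5, so p* = £69 and q* = 287.
With the tax collected from buyers, demand (in seller-price terms) shifts: qd = 459.5 − 2.5(p + 15).
Solving gives q = 262 with buyers paying £79 and sellers receiving £64 (the £15 wedge).

Buyers pay £79; sellers receive £64; quantity = 262.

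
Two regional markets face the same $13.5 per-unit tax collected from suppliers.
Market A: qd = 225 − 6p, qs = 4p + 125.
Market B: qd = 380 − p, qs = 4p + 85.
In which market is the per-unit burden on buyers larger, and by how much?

Market A: pre-tax p* = $10, q* = 165; post-tax q = 132.6; per-unit burden on buyers = $5.4.
Market B: pre-tax p* = $59, q* = 321; post-tax q = 310.2; per-unit burden on buyers = $10.8.
Difference: $5.4 vs $10.8 → market B is larger by $5.4.

Market B, by $5.4.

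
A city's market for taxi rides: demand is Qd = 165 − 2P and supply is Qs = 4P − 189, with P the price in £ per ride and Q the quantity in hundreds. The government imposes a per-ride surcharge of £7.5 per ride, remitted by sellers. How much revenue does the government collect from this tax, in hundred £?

Tax revenue = £277.5 hundred.

Without the tax, 165 − 2P = 4P − 189 gives 6P = 354, so P* = £59 and Q* = 47.
With the tax collected from sellers, supply shifts: Qs = 4(P − 7.5) − 189.
Solving gives Q = 37 with buyers paying £64 and sellers receiving £56.5 (the £7.5 wedge).
Revenue = t · Q = 7.5 · 37 = £277.5.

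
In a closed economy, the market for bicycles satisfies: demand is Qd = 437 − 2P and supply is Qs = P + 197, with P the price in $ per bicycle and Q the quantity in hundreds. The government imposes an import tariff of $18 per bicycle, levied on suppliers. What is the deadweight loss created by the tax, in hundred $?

Deadweight loss = $108 hundred.

Without the tax, 437 − 2P = P + 197 gives 3P = 240, so P* = $80 and Q* = 277.
With the tax collected from suppliers, supply shifts: Qs = (P − 18) + 197.
Solving gives Q = 265 with buyers paying $86 and suppliers receiving $68 (the $18 wedge).
Quantity falls by |ΔQ| = |277 − 265| = 12.
DWL = ½ · t · |ΔQ| = ½ · 18 · 12 = $108.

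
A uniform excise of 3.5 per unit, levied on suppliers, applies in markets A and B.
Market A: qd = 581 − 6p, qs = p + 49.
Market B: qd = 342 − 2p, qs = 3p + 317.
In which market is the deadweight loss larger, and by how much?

Market A: pre-tax p* = 76, q* = 125; post-tax q = 122; deadweight loss = 5.25.
Market B: pre-tax p* = 5, q* = 332; post-tax q = 327.8; deadweight loss = 7.35.
Difference: 5.25 vs 7.35 → market B is larger by 2.1.

Market B, by 2.1.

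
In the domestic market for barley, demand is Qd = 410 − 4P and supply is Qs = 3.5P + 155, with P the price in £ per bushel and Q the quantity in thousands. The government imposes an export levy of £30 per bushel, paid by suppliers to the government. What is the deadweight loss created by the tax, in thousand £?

Before the tax: set 410 − 4P = 3.5P + 155 → P* = £34, Q* = 274.
With the tax collected from suppliers, supply shifts: Qs = 3.5(P − 30) + 155.
New equilibrium: buyers pay £48, suppliers receive £18, Q = 218. (Wedge: Pb − Ps = 30.)
Quantity falls by |ΔQ| = |274 − 218| = 56.
DWL = ½ · t · |ΔQ| = ½ · 30 · 56 = £840.

Deadweight loss = £840 thousand.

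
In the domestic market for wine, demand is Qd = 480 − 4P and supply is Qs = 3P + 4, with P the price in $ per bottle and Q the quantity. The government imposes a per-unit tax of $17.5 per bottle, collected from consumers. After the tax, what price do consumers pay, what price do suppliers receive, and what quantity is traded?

Without the tax, 480 − 4P = 3P + 4 gives 7P = 476, so P* = $68 and Q* = 208.
With the tax collected from consumers, demand (in seller-price terms) shifts: Qd = 480 − 4(P + 17.5).
New equilibrium: consumers pay $75.5, suppliers receive $58, Q = 178. (Wedge: Pb − Ps = 17.5.)
The less price-elastic side of the market bears the larger share of a per-unit tax.

Consumers pay $75.5; suppliers receive $58; quantity = 178.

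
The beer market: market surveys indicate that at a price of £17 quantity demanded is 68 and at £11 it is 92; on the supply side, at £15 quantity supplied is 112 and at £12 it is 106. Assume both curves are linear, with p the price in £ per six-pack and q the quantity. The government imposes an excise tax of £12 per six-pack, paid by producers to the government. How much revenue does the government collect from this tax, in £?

Demand slope: (92 − 68)/(11 − 17) = -4, so qd = 136 − 4p.
Supply slope: (106 − 112)/(12 − 15) = 2, so qs = 2p + 82.
Before the tax: set 136 − 4p = 2p + 82 → p* = £9, q* = 100.
With the tax collected from producers, supply shifts: qs = 2(p − 12) + 82.
Solving gives q = 84 with buyers paying £13 and producers receiving £1 (the £12 wedge).
Revenue = t · Q = 12 · 84 = £1008.

Tax revenue = £1008.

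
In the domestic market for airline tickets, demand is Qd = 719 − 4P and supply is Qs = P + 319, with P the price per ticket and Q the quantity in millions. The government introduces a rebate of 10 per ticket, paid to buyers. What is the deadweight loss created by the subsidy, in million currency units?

Without the subsidy, 719 − 4P = P + 319 gives 5P = 400, so P* = 80 and Q* = 399.
With a per-unit subsidy paid to buyers, each effectively pays P − 10, so demand becomes Qd = 719 − 4(P − 10).
New equilibrium: buyers pay 78, sellers receive 88, Q = 407. (Wedge: Pb − Ps = −10.)
Quantity rises by |ΔQ| = |399 − 407| = 8.
DWL = ½ · t · |ΔQ| = ½ · 10 · 8 = 40.

Deadweight loss = 40 million.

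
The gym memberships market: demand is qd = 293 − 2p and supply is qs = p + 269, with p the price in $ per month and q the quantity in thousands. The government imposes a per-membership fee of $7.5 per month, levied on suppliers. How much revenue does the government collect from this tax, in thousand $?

Tax revenue = $2040 thousand.

Without the tax, 293 − 2p = p + 269 gives 3p = 24, so p* = $8 and q* = 277.
With the tax collected from suppliers, supply shifts: qs = (p − 7.5) + 269.
Solving gives q = 272 with consumers paying $10.5 and suppliers receiving $3 (the $7.5 wedge).
Revenue = t · Q = 7.5 · 272 = $2040.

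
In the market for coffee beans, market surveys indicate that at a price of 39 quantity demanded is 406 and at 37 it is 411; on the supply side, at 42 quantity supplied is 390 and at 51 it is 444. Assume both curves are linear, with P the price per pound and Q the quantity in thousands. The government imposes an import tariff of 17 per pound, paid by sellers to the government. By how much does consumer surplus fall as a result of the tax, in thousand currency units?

Consumer surplus falls by 4572 thousand.

Demand slope: (411 − 406)/(37 − 39) = -2.5, so Qd = 503.5 − 2.5P.
Supply slope: (444 − 390)/(51 − 42) = 6, so Qs = 6P + 138.
Without the tax, 503.5 − 2.5P = 6P + 138 gives 8.5P = 365.5, so P* = 43 and Q* = 396.
With the tax collected from sellers, supply shifts: Qs = 6(P − 17) + 138.
Solving gives Q = 366 with buyers paying 55 and sellers receiving 38 (the 17 wedge).
ΔCS is the trapezoid between Q = 366 and Q = 396 of height 12: ½ · (396 + 366) · 12 = 4572.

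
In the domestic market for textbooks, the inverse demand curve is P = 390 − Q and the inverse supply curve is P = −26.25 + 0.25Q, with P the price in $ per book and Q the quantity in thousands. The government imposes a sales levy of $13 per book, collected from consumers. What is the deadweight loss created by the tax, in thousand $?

Deadweight loss = $67.6 thousand.

Inverting to Q(P) form: Qd = 390 − P; Qs = 4P + 105.
Before the tax: set 390 − P = 4P + 105 → P* = $57, Q* = 333.
With the tax collected from consumers, demand (in seller-price terms) shifts: Qd = 390 − (P + 13).
New equilibrium: consumers pay $67.4, sellers receive $54.4, Q = 322.6. (Wedge: Pb − Ps = 13.)
Quantity falls by |ΔQ| = |333 − 322.6| = 10.4.
DWL = ½ · t · |ΔQ| = ½ · 13 · 10.4 = $67.6.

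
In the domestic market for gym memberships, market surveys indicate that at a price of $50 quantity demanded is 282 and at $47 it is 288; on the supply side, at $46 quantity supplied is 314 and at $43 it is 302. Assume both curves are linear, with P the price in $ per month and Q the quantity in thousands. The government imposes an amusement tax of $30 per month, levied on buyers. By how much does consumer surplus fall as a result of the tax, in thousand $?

Demand slope: (288 − 282)/(47 − 50) = -2, so Qd = 382 − 2P.
Supply slope: (302 − 314)/(43 − 46) = 4, so Qs = 4P + 130.
Without the tax, 382 − 2P = 4P + 130 gives 6P = 252, so P* = $42 and Q* = 298.
With the tax collected from buyers, demand (in seller-price terms) shifts: Qd = 382 − 2(P + 30).
Solving gives Q = 258 with buyers paying $62 and producers receiving $32 (the $30 wedge).
ΔCS is the trapezoid between Q = 258 and Q = 298 of height $20: ½ · (298 + 258) · 20 = $5560.

Consumer surplus falls by $5560 thousand.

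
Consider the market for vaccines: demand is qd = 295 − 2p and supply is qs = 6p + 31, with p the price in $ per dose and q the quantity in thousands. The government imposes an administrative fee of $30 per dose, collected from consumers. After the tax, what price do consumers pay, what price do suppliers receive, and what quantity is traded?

Consumers pay $55.5; suppliers receive $25.5; quantity = 184.

Without the tax, 295 − 2p = 6p + 31 gives 8p = 264, so p* = $33 and q* = 229.
With the tax collected from consumers, demand (in seller-price terms) shifts: qd = 295 − 2(p + 30).
Solving gives q = 184 with consumers paying $55.5 and suppliers receiving $25.5 (the $30 wedge).
The less price-elastic side of the market bears the larger share of a per-unit tax.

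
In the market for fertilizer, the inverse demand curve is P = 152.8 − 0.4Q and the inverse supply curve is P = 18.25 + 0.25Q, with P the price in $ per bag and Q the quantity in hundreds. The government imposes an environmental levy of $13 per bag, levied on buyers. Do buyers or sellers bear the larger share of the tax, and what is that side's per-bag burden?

Buyers bear the larger share: $8 per bag.

Inverting to Q(P) form: Qd = 382 − 2.5P; Qs = 4P − 73.
Before the tax: set 382 − 2.5P = 4P − 73 → P* = $70, Q* = 207.
With the tax collected from buyers, demand (in seller-price terms) shifts: Qd = 382 − 2.5(P + 13).
Solving gives Q = 187 with buyers paying $78 and sellers receiving $65 (the $13 wedge).
Per-bag burden: buyers $8, sellers $5.
Buyers take the larger share because demand is less price-elastic here (demand slope 2.5 vs supply slope 4).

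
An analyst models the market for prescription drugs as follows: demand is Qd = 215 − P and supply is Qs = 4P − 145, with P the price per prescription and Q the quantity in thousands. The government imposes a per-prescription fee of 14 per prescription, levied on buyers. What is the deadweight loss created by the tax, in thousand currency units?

Deadweight loss = 78.4 thousand.

Without the tax, 215 − P = 4P − 145 gives 5P = 360, so P* = 72 and Q* = 143.
With the tax collected from buyers, demand (in seller-price terms) shifts: Qd = 215 − (P + 14).
New equilibrium: buyers pay 83.2, suppliers receive 69.2, Q = 131.8. (Wedge: Pb − Ps = 14.)
Quantity falls by |ΔQ| = |143 − 131.8| = 11.2.
DWL = ½ · t · |ΔQ| = ½ · 14 · 11.2 = 78.4.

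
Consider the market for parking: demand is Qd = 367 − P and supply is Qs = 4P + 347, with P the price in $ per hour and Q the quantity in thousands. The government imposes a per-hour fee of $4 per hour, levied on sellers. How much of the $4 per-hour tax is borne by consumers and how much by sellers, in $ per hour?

Without the tax, 367 − P = 4P + 347 gives 5P = 20, so P* = $4 and Q* = 363.
With the tax collected from sellers, supply shifts: Qs = 4(P − 4) + 347.
Solving gives Q = 359.8 with consumers paying $7.2 and sellers receiving $3.2 (the $4 wedge).
Burden on consumers: $3.2; on sellers: $0.8. (They sum to $4.)

Consumers bear $3.2 per hour; sellers bear $0.8 per hour.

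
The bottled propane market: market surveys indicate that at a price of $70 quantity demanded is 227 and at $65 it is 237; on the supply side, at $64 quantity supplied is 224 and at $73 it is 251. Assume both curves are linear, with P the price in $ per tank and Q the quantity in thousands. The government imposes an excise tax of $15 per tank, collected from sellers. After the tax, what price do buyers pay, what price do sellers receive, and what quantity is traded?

Buyers pay $76; sellers receive $61; quantity = 215.

Demand slope: (237 − 227)/(65 − 70) = -2, so Qd = 367 − 2P.
Supply slope: (251 − 224)/(73 − 64) = 3, so Qs = 3P + 32.
Without the tax, 367 − 2P = 3P + 32 gives 5P = 335, so P* = $67 and Q* = 233.
With the tax collected from sellers, supply shifts: Qs = 3(P − 15) + 32.
New equilibrium: buyers pay $76, sellers receive $61, Q = 215. (Wedge: Pb − Ps = 15.)
The less price-elastic side of the market bears the larger share of a per-unit tax.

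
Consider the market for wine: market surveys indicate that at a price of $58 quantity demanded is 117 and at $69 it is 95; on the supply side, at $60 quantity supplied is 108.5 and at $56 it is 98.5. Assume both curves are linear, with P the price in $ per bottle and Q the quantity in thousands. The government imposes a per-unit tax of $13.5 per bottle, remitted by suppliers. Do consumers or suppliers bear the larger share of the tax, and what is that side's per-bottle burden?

Consumers bear the larger share: $7.5 per bottle.

Demand slope: (95 − 117)/(69 − 58) = -2, so Qd = 233 − 2P.
Supply slope: (98.5 − 108.5)/(56 − 60) = 2.5, so Qs = 2.5P − 41.5.
Before the tax: set 233 − 2P = 2.5P − 41.5 → P* = $61, Q* = 111.
With the tax collected from suppliers, supply shifts: Qs = 2.5(P − 13.5) − 41.5.
New equilibrium: consumers pay $68.5, suppliers receive $55, Q = 96. (Wedge: Pb − Ps = 13.5.)
Per-bottle burden: consumers $7.5, suppliers $6.
Consumers take the larger share because demand is less price-elastic here (demand slope 2 vs supply slope 2.5).
The less price-elastic side of the market bears the larger share of a per-unit tax.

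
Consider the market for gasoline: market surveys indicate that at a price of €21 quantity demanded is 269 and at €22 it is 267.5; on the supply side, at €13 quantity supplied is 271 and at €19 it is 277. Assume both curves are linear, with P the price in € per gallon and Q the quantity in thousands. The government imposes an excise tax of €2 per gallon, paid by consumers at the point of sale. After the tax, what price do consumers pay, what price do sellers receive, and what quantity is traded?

Demand slope: (267.5 − 269)/(22 − 21) = -1.5, so Qd = 300.5 − 1.5P.
Supply slope: (277 − 271)/(19 − 13) = 1, so Qs = P + 258.
Before the tax: set 300.5 − 1.5P = P + 258 → P* = €17, Q* = 275.
With the tax collected from consumers, demand (in seller-price terms) shifts: Qd = 300.5 − 1.5(P + 2).
New equilibrium: consumers pay €17.8, sellers receive €15.8, Q = 273.8. (Wedge: Pb − Ps = 2.)

Consumers pay €17.8; sellers receive €15.8; quantity = 273.8.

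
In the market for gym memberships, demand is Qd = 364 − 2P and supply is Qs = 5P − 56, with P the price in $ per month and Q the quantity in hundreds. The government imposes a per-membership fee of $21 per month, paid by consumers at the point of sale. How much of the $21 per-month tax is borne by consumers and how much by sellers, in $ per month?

Before the tax: set 364 − 2P = 5P − 56 → P* = $60, Q* = 244.
With the tax collected from consumers, demand (in seller-price terms) shifts: Qd = 364 − 2(P + 21).
Solving gives Q = 214 with consumers paying $75 and sellers receiving $54 (the $21 wedge).
Burden on consumers: $15; on sellers: $6. (They sum to $21.)

Consumers bear $15 per month; sellers bear $6 per month.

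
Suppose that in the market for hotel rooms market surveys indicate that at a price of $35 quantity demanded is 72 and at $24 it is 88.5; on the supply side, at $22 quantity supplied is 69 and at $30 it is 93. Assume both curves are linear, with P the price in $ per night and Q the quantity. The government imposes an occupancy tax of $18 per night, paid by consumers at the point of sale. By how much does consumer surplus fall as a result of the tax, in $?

Consumer surplus falls by $900.

Demand slope: (88.5 − 72)/(24 − 35) = -1.5, so Qd = 124.5 − 1.5P.
Supply slope: (93 − 69)/(30 − 22) = 3, so Qs = 3P + 3.
Before the tax: set 124.5 − 1.5P = 3P + 3 → P* = $27, Q* = 84.
With the tax collected from consumers, demand (in seller-price terms) shifts: Qd = 124.5 − 1.5(P + 18).
Solving gives Q = 66 with consumers paying $39 and sellers receiving $21 (the $18 wedge).
ΔCS is the trapezoid between Q = 66 and Q = 84 of height $12: ½ · (84 + 66) · 12 = $900.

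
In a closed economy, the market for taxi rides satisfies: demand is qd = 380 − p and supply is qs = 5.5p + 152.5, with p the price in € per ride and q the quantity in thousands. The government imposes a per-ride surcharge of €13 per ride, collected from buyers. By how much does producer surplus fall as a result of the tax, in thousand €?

Producer surplus falls by €679 thousand.

Before the tax: set 380 − p = 5.5p + 152.5 → p* = €35, q* = 345.
With the tax collected from buyers, demand (in seller-price terms) shifts: qd = 380 − (p + 13).
Solving gives q = 334 with buyers paying €46 and sellers receiving €33 (the €13 wedge).
ΔPS is the trapezoid between Q = 334 and Q = 345 of height €2: ½ · (345 + 334) · 2 = €679.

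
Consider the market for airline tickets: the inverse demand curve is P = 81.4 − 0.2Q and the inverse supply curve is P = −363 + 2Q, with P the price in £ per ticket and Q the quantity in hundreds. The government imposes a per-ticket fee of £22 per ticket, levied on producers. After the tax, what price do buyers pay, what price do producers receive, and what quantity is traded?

Buyers pay £43; producers receive £21; quantity = 192.

Inverting to Q(P) form: Qd = 407 − 5P; Qs = 0.5P + 181.5.
Before the tax: set 407 − 5P = 0.5P + 181.5 → P* = £41, Q* = 202.
With the tax collected from producers, supply shifts: Qs = 0.5(P − 22) + 181.5.
Solving gives Q = 192 with buyers paying £43 and producers receiving £21 (the £22 wedge).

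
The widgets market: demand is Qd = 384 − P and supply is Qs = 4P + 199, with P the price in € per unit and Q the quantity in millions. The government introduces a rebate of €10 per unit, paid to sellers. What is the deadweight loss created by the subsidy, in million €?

Before the subsidy: set 384 − P = 4P + 199 → P* = €37, Q* = 347.
With a per-unit subsidy paid to sellers, each receives P + 10 per unit sold, so supply becomes Qs = 4(P + 10) + 199.
New equilibrium: consumers pay €29, sellers receive €39, Q = 355. (Wedge: Pb − Ps = −10.)
Quantity rises by |ΔQ| = |347 − 355| = 8.
DWL = ½ · t · |ΔQ| = ½ · 10 · 8 = €40.

Deadweight loss = €40 million.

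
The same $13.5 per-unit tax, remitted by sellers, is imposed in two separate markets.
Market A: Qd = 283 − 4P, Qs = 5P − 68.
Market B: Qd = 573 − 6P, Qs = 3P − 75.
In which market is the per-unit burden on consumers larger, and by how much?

Market A: pre-tax P* = $39, Q* = 127; post-tax Q = 97; per-unit burden on consumers = $7.5.
Market B: pre-tax P* = $72, Q* = 141; post-tax Q = 114; per-unit burden on consumers = $4.5.
Difference: $7.5 vs $4.5 → market A is larger by $3.

Market A, by $3.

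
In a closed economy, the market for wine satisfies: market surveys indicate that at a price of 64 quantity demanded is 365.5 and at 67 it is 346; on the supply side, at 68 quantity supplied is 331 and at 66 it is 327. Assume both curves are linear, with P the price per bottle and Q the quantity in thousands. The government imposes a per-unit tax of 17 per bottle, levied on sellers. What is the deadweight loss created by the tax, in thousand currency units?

Demand slope: (346 − 365.5)/(67 − 64) = -6.5, so Qd = 781.5 − 6.5P.
Supply slope: (327 − 331)/(66 − 68) = 2, so Qs = 2P + 195.
Before the tax: set 781.5 − 6.5P = 2P + 195 → P* = 69, Q* = 333.
With the tax collected from sellers, supply shifts: Qs = 2(P − 17) + 195.
New equilibrium: buyers pay 73, sellers receive 56, Q = 307. (Wedge: Pb − Ps = 17.)
Quantity falls by |ΔQ| = |333 − 307| = 26.
DWL = ½ · t · |ΔQ| = ½ · 17 · 26 = 221.

Deadweight loss = 221 thousand.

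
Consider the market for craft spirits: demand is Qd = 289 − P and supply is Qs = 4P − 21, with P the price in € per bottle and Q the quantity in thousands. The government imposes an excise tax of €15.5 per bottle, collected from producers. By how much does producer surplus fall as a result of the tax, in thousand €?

Before the tax: set 289 − P = 4P − 21 → P* = €62, Q* = 227.
With the tax collected from producers, supply shifts: Qs = 4(P − 15.5) − 21.
Solving gives Q = 214.6 with consumers paying €74.4 and producers receiving €58.9 (the €15.5 wedge).
ΔPS is the trapezoid between Q = 214.6 and Q = 227 of height €3.1: ½ · (227 + 214.6) · 3.1 = €684.48.

Producer surplus falls by €684.48 thousand.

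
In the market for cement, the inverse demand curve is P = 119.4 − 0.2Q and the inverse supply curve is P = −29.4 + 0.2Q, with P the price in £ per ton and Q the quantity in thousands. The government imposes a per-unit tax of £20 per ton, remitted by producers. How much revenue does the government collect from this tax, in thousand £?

Tax revenue = £6440 thousand.

Inverting to Q(P) form: Qd = 597 − 5P; Qs = 5P + 147.
Before the tax: set 597 − 5P = 5P + 147 → P* = £45, Q* = 372.
With the tax collected from producers, supply shifts: Qs = 5(P − 20) + 147.
Solving gives Q = 322 with buyers paying £55 and producers receiving £35 (the £20 wedge).
Revenue = t · Q = 20 · 322 = £6440.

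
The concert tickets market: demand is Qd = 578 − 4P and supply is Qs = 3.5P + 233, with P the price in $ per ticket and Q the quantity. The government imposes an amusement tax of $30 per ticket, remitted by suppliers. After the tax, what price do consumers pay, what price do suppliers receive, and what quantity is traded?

Consumers pay $60; suppliers receive $30; quantity = 338.

Without the tax, 578 − 4P = 3.5P + 233 gives 7.5P = 345, so P* = $46 and Q* = 394.
With the tax collected from suppliers, supply shifts: Qs = 3.5(P − 30) + 233.
Solving gives Q = 338 with consumers paying $60 and suppliers receiving $30 (the $30 wedge).
The less price-elastic side of the market bears the larger share of a per-unit tax.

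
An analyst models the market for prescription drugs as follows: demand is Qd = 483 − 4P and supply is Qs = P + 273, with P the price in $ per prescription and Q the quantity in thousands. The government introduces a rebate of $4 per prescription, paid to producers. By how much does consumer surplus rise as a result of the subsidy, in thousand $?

Consumer surplus rises by $253.28 thousand.

Without the subsidy, 483 − 4P = P + 273 gives 5P = 210, so P* = $42 and Q* = 315.
With a per-unit subsidy paid to producers, each receives P + 4 per unit sold, so supply becomes Qs = (P + 4) + 273.
Solving gives Q = 318.2 with buyers paying $41.2 and producers receiving $45.2 (the $4 wedge).
ΔCS is the trapezoid between Q = 318.2 and Q = 315 of height $0.8: ½ · (315 + 318.2) · 0.8 = $253.28.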